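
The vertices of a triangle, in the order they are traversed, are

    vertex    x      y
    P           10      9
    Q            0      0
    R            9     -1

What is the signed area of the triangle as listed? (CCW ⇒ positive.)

Apply the surveyor's formula: 2A = Σ (x_i·y_{i+1} − x_{i+1}·y_i), indices taken mod 3.
Cross-terms: 0, 0, 91  ⇒  Σ = 91
Signed area = Σ/2 = 45.5 (positive ⇒ counter-clockwise traversal).

45.5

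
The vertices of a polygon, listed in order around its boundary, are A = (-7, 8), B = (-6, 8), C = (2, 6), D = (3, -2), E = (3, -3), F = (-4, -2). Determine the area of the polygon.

Apply the surveyor's formula: 2A = Σ (x_i·y_{i+1} − x_{i+1}·y_i), indices taken mod 6.
Σ = (-8) + (-52) + (-22) + (-3) + (-18) + (-46) = -149
Area = |Σ|/2 = 74.5.

74.5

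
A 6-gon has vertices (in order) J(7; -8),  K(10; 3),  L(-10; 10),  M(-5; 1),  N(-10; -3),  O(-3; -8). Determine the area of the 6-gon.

Apply Gauss's area formula: 2A = Σ (x_i·y_{i+1} − x_{i+1}·y_i), indices taken mod 6.
Cross-terms: 101, 130, 40, 25, 71, 80  ⇒  Σ = 447
Area = |Σ|/2 = 223.5.

223.5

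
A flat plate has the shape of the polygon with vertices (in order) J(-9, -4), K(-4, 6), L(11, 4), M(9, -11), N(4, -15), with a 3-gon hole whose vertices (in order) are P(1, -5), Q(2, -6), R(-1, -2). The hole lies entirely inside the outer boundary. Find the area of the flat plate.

275

Outer boundary:
Cross-terms: -70, -82, -157, -91, -151  ⇒  Σ = -551
Area = |Σ|/2 = 275.5.
Hole:
Apply the shoelace formula: 2A = Σ (x_i·y_{i+1} − x_{i+1}·y_i), indices taken mod 3.
Σ = (4) + (-10) + (7) = 1
Area = |Σ|/2 = 0.5.
Net area = 275.5 − 0.5 = 275.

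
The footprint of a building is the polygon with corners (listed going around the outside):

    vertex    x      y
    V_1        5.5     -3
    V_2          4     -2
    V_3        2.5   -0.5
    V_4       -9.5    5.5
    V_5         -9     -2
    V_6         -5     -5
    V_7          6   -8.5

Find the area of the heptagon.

108.875

Σ = (1) + (3) + (9) + (68.5) + (35) + (72.5) + (28.75) = 217.75
Area = |Σ|/2 = 108.875.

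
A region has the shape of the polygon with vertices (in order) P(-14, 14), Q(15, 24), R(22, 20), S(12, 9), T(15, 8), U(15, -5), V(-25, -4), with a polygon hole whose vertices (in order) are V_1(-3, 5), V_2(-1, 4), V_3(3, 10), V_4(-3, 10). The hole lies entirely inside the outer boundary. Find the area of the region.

797.5

Outer boundary:
Apply the shoelace formula: 2A = Σ (x_i·y_{i+1} − x_{i+1}·y_i), indices taken mod 7.
Σ = (-546) + (-228) + (-42) + (-39) + (-195) + (-185) + (-406) = -1641
Area = |Σ|/2 = 820.5.
Hole:
Apply the shoelace formula: 2A = Σ (x_i·y_{i+1} − x_{i+1}·y_i), indices taken mod 4.
Σ = (-7) + (-22) + (60) + (15) = 46
Area = |Σ|/2 = 23.
Net area = 820.5 − 23 = 797.5.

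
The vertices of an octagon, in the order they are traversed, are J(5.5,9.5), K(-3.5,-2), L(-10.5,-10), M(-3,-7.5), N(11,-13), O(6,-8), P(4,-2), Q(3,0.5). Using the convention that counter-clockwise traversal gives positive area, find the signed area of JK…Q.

125.125

Cross-terms: 22.25, 14, 48.75, 121.5, -10, 20, 8, 25.75  ⇒  Σ = 250.25
Signed area = Σ/2 = 125.125 (positive ⇒ counter-clockwise traversal).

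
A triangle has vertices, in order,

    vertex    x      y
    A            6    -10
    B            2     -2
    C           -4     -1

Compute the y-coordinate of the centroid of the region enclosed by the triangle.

Apply Gauss's area formula. First the cross-terms c_i = x_i·y_{i+1} − x_{i+1}·y_i:
  8, -10, 46  ⇒  2A = 44, A = 22.
Then Σ (y_i + y_{i+1})·c_i = -572, so ȳ = -572 / (6·22) = -13/3.

-13/3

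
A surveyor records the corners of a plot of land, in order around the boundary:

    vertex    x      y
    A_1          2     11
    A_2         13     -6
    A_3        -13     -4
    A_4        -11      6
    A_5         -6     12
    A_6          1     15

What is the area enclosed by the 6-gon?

Σ = (-155) + (-130) + (-122) + (-96) + (-102) + (-19) = -624
Area = |Σ|/2 = 312.

312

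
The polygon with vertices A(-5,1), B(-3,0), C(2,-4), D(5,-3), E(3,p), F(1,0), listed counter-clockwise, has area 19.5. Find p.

The doubled signed area Σ (x_i y_{i+1} − x_{i+1} y_i) is linear in p.
With p=0 it equals 39; the coefficient of p is 4 (from the two edges through E).
So 4·p + 39 = 2·19.5 = 39 ⇒ p = 0.

0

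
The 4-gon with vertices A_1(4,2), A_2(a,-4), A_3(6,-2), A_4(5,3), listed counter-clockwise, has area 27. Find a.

Write out the shoelace sum; only the two edges meeting at A_2 involve a:
2·Area = [(4·(-4) − a·2) + (a·(-2) − 6·(-4))] + 26
       = -4·a + 34 = 54
⇒ a = -5.

-5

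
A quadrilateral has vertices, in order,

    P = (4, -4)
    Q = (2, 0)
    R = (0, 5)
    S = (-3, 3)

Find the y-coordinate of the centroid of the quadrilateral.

Apply the shoelace (surveyor's) formula. First the cross-terms c_i = x_i·y_{i+1} − x_{i+1}·y_i:
  8, 10, 15, 0  ⇒  2A = 33, A = 16.5.
Then Σ (y_i + y_{i+1})·c_i = 138, so ȳ = 138 / (6·16.5) = 46/33.

46/33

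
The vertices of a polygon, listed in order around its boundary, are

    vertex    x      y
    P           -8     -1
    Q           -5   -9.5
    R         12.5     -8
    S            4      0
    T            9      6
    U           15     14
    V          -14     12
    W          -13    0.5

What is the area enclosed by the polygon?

Apply Gauss's area formula: 2A = Σ (x_i·y_{i+1} − x_{i+1}·y_i), indices taken mod 8.
Cross-terms: 71, 158.75, 32, 24, 36, 376, 149, 17  ⇒  Σ = 863.75
Area = |Σ|/2 = 431.875.

431.875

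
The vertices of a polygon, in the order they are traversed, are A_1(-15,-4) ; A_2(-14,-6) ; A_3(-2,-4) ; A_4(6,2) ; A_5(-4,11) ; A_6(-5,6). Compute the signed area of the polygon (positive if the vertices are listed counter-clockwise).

156.5

A_1→A_2: (-15)(-6) − (-14)(-4) = 34
A_2→A_3: (-14)(-4) − (-2)(-6) = 44
A_3→A_4: (-2)(2) − (6)(-4) = 20
A_4→A_5: (6)(11) − (-4)(2) = 74
A_5→A_6: (-4)(6) − (-5)(11) = 31
A_6→A_1: (-5)(-4) − (-15)(6) = 110
Σ = 313
Signed area = Σ/2 = 156.5 (positive ⇒ counter-clockwise traversal).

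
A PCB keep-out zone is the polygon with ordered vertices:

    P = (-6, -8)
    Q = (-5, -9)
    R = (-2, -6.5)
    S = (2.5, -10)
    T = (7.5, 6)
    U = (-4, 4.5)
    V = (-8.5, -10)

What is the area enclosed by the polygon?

149.375

Apply the shoelace formula: 2A = Σ (x_i·y_{i+1} − x_{i+1}·y_i), indices taken mod 7.
Cross-terms: 14, 14.5, 36.25, 90, 57.75, 78.25, 8  ⇒  Σ = 298.75
Area = |Σ|/2 = 149.375.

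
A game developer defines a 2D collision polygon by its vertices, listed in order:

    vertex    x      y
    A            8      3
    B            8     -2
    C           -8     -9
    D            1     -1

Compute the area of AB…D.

Apply the surveyor's formula: 2A = Σ (x_i·y_{i+1} − x_{i+1}·y_i), indices taken mod 4.
Σ = (-40) + (-88) + (17) + (11) = -100
Area = |Σ|/2 = 50.

50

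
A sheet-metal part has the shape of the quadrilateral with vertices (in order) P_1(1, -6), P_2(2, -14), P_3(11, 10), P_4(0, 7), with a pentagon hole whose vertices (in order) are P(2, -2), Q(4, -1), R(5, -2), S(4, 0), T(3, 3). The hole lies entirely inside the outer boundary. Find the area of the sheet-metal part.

Outer boundary:
Apply Gauss's area formula: 2A = Σ (x_i·y_{i+1} − x_{i+1}·y_i), indices taken mod 4.
Σ = (-2) + (174) + (77) + (-7) = 242
Area = |Σ|/2 = 121.
Hole:
Apply Gauss's area formula: 2A = Σ (x_i·y_{i+1} − x_{i+1}·y_i), indices taken mod 5.
P→Q: (2)(-1) − (4)(-2) = 6
Q→R: (4)(-2) − (5)(-1) = -3
R→S: (5)(0) − (4)(-2) = 8
S→T: (4)(3) − (3)(0) = 12
T→P: (3)(-2) − (2)(3) = -12
Σ = 11
Area = |Σ|/2 = 5.5.
Net area = 121 − 5.5 = 115.5.

115.5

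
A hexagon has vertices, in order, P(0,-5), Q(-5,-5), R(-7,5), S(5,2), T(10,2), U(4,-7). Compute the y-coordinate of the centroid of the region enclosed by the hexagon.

Apply Gauss's area formula. First the cross-terms c_i = x_i·y_{i+1} − x_{i+1}·y_i:
  -25, -60, -39, -10, -78, -20  ⇒  2A = -232, A = -116.
Then Σ (y_i + y_{i+1})·c_i = 567, so ȳ = 567 / (6·(-116)) = -189/232.

-189/232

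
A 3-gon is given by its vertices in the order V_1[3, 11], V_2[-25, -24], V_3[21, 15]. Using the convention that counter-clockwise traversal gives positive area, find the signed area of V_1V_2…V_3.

259

Apply the shoelace (surveyor's) formula: 2A = Σ (x_i·y_{i+1} − x_{i+1}·y_i), indices taken mod 3.
Cross-terms: 203, 129, 186  ⇒  Σ = 518
Signed area = Σ/2 = 259 (positive ⇒ counter-clockwise traversal).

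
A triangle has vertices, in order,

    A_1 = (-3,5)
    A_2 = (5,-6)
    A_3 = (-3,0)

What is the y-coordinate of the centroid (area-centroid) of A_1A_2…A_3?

Apply the shoelace formula. First the cross-terms c_i = x_i·y_{i+1} − x_{i+1}·y_i:
  -7, -18, -15  ⇒  2A = -40, A = -20.
Then Σ (y_i + y_{i+1})·c_i = 40, so ȳ = 40 / (6·(-20)) = -1/3.

-1/3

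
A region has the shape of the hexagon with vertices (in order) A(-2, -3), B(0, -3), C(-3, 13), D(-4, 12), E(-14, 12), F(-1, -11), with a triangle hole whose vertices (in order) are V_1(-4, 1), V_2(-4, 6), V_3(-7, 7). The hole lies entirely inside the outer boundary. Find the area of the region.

132.5

Outer boundary:
Σ = (6) + (-9) + (16) + (120) + (166) + (-19) = 280
Area = |Σ|/2 = 140.
Hole:
Cross-terms: -20, 14, 21  ⇒  Σ = 15
Area = |Σ|/2 = 7.5.
Net area = 140 − 7.5 = 132.5.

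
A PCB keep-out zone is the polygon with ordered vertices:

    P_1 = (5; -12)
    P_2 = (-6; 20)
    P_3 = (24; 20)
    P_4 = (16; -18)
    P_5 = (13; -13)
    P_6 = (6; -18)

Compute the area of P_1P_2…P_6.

Apply the shoelace (surveyor's) formula: 2A = Σ (x_i·y_{i+1} − x_{i+1}·y_i), indices taken mod 6.
Σ = (28) + (-600) + (-752) + (26) + (-156) + (18) = -1436
Area = |Σ|/2 = 718.

718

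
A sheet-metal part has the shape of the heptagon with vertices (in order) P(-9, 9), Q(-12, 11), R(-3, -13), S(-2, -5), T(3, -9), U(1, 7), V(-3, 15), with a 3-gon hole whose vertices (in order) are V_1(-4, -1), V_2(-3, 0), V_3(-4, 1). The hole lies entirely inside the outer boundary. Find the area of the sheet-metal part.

196

Outer boundary:
Apply Gauss's area formula: 2A = Σ (x_i·y_{i+1} − x_{i+1}·y_i), indices taken mod 7.
P→Q: (-9)(11) − (-12)(9) = 9
Q→R: (-12)(-13) − (-3)(11) = 189
R→S: (-3)(-5) − (-2)(-13) = -11
S→T: (-2)(-9) − (3)(-5) = 33
T→U: (3)(7) − (1)(-9) = 30
U→V: (1)(15) − (-3)(7) = 36
V→P: (-3)(9) − (-9)(15) = 108
Σ = 394
Area = |Σ|/2 = 197.
Hole:
Apply Gauss's area formula: 2A = Σ (x_i·y_{i+1} − x_{i+1}·y_i), indices taken mod 3.
V_1→V_2: (-4)(0) − (-3)(-1) = -3
V_2→V_3: (-3)(1) − (-4)(0) = -3
V_3→V_1: (-4)(-1) − (-4)(1) = 8
Σ = 2
Area = |Σ|/2 = 1.
Net area = 197 − 1 = 196.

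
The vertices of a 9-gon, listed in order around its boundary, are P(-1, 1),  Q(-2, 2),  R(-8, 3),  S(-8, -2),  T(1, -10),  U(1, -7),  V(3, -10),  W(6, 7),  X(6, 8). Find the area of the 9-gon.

Apply Gauss's area formula: 2A = Σ (x_i·y_{i+1} − x_{i+1}·y_i), indices taken mod 9.
P→Q: (-1)(2) − (-2)(1) = 0
Q→R: (-2)(3) − (-8)(2) = 10
R→S: (-8)(-2) − (-8)(3) = 40
S→T: (-8)(-10) − (1)(-2) = 82
T→U: (1)(-7) − (1)(-10) = 3
U→V: (1)(-10) − (3)(-7) = 11
V→W: (3)(7) − (6)(-10) = 81
W→X: (6)(8) − (6)(7) = 6
X→P: (6)(1) − (-1)(8) = 14
Σ = 247
Area = |Σ|/2 = 123.5.

123.5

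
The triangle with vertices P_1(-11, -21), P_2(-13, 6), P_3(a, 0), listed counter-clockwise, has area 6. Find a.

-13

Write out the shoelace sum; only the two edges meeting at P_3 involve a:
2·Area = [((-13)·0 − a·6) + (a·(-21) − (-11)·0)] + -339
       = -27·a + -339 = 12
⇒ a = -13.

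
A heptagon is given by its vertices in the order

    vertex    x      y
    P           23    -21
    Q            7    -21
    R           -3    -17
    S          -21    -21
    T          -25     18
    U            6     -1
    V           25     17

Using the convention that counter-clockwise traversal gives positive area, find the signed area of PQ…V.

-1293.5

Cross-terms: -336, -182, -294, -903, -83, 127, -916  ⇒  Σ = -2587
Signed area = Σ/2 = -1293.5 (negative ⇒ clockwise traversal).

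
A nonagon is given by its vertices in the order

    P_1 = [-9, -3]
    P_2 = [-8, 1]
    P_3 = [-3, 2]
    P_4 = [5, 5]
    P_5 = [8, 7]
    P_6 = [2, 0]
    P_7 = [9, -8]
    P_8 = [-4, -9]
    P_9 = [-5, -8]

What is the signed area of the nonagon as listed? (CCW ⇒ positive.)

-144.5

Σ = (-33) + (-13) + (-25) + (-5) + (-14) + (-16) + (-113) + (-13) + (-57) = -289
Signed area = Σ/2 = -144.5 (negative ⇒ clockwise traversal).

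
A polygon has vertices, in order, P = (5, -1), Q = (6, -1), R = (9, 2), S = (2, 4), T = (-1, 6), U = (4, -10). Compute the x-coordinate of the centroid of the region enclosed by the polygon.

533/153

Apply Gauss's area formula. First the cross-terms c_i = x_i·y_{i+1} − x_{i+1}·y_i:
  1, 21, 32, 16, -14, 46  ⇒  2A = 102, A = 51.
Then Σ (x_i + x_{i+1})·c_i = 1066, so x̄ = 1066 / (6·51) = 533/153.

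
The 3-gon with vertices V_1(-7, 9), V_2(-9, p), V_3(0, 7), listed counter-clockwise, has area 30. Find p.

1

Write out the shoelace sum; only the two edges meeting at V_2 involve p:
2·Area = [((-7)·p − (-9)·9) + ((-9)·7 − 0·p)] + 49
       = -7·p + 67 = 60
⇒ p = 1.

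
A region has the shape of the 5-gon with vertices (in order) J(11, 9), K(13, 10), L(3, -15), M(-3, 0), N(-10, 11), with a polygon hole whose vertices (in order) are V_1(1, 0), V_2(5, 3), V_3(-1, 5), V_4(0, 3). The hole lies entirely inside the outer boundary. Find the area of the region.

248

Outer boundary:
J→K: (11)(10) − (13)(9) = -7
K→L: (13)(-15) − (3)(10) = -225
L→M: (3)(0) − (-3)(-15) = -45
M→N: (-3)(11) − (-10)(0) = -33
N→J: (-10)(9) − (11)(11) = -211
Σ = -521
Area = |Σ|/2 = 260.5.
Hole:
Apply the shoelace (surveyor's) formula: 2A = Σ (x_i·y_{i+1} − x_{i+1}·y_i), indices taken mod 4.
V_1→V_2: (1)(3) − (5)(0) = 3
V_2→V_3: (5)(5) − (-1)(3) = 28
V_3→V_4: (-1)(3) − (0)(5) = -3
V_4→V_1: (0)(0) − (1)(3) = -3
Σ = 25
Area = |Σ|/2 = 12.5.
Net area = 260.5 − 12.5 = 248.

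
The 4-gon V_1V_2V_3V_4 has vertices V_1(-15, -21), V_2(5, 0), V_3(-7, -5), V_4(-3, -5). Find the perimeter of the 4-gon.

|V_1V_2| = √((20)² + (21)²) = √841 = 29
|V_2V_3| = √((-12)² + (-5)²) = √169 = 13
|V_3V_4| = √((4)² + (0)²) = √16 = 4
|V_4V_1| = √((-12)² + (-16)²) = √400 = 20
Perimeter = 29 + 13 + 4 + 20 = 66.

66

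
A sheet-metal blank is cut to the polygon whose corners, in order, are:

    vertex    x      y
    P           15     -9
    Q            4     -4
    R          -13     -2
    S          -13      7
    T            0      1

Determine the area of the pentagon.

Apply the surveyor's formula: 2A = Σ (x_i·y_{i+1} − x_{i+1}·y_i), indices taken mod 5.
Σ = (-24) + (-60) + (-117) + (-13) + (-15) = -229
Area = |Σ|/2 = 114.5.

114.5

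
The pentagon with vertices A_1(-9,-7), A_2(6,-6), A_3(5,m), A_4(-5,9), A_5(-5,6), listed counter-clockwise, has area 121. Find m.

The doubled signed area Σ (x_i y_{i+1} − x_{i+1} y_i) is linear in m.
With m=0 it equals 275; the coefficient of m is 11 (from the two edges through A_3).
So 11·m + 275 = 2·121 = 242 ⇒ m = -3.

-3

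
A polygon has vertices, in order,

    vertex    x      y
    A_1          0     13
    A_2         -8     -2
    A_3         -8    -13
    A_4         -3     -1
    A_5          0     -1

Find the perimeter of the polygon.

|A_1A_2| = √((-8)² + (-15)²) = √289 = 17
|A_2A_3| = √((0)² + (-11)²) = √121 = 11
|A_3A_4| = √((5)² + (12)²) = √169 = 13
|A_4A_5| = √((3)² + (0)²) = √9 = 3
|A_5A_1| = √((0)² + (14)²) = √196 = 14
Perimeter = 17 + 11 + 13 + 3 + 14 = 58.

58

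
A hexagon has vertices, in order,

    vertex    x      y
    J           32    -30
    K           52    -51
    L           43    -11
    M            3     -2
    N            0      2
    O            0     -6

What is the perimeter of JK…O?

|JK| = √((20)² + (-21)²) = √841 = 29
|KL| = √((-9)² + (40)²) = √1681 = 41
|LM| = √((-40)² + (9)²) = √1681 = 41
|MN| = √((-3)² + (4)²) = √25 = 5
|NO| = √((0)² + (-8)²) = √64 = 8
|OJ| = √((32)² + (-24)²) = √1600 = 40
Perimeter = 29 + 41 + 41 + 5 + 8 + 40 = 164.

164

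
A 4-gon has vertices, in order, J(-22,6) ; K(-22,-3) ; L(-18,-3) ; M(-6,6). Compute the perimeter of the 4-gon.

|JK| = √((0)² + (-9)²) = √81 = 9
|KL| = √((4)² + (0)²) = √16 = 4
|LM| = √((12)² + (9)²) = √225 = 15
|MJ| = √((-16)² + (0)²) = √256 = 16
Perimeter = 9 + 4 + 15 + 16 = 44.

44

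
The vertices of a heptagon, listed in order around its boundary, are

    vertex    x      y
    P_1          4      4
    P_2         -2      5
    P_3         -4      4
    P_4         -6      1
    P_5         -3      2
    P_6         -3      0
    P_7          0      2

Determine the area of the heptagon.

Apply the shoelace formula: 2A = Σ (x_i·y_{i+1} − x_{i+1}·y_i), indices taken mod 7.
Σ = (28) + (12) + (20) + (-9) + (6) + (-6) + (-8) = 43
Area = |Σ|/2 = 21.5.

21.5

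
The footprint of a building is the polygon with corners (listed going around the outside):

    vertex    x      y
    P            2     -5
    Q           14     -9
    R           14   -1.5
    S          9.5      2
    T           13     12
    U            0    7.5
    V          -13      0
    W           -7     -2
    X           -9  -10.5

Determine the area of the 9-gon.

Apply the shoelace (surveyor's) formula: 2A = Σ (x_i·y_{i+1} − x_{i+1}·y_i), indices taken mod 9.
Σ = (52) + (105) + (42.25) + (88) + (97.5) + (97.5) + (26) + (55.5) + (66) = 629.75
Area = |Σ|/2 = 314.875.

314.875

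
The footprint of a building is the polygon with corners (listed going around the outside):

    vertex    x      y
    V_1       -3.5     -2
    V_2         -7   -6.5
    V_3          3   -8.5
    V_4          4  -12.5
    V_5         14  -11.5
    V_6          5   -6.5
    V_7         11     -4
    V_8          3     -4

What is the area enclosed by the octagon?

Σ = (8.75) + (79) + (-3.5) + (129) + (-33.5) + (51.5) + (-32) + (-20) = 179.25
Area = |Σ|/2 = 89.625.

89.625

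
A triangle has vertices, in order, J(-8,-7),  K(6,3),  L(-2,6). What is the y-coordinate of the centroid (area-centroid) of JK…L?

2/3

Apply the shoelace formula. First the cross-terms c_i = x_i·y_{i+1} − x_{i+1}·y_i:
  18, 42, 62  ⇒  2A = 122, A = 61.
Then Σ (y_i + y_{i+1})·c_i = 244, so ȳ = 244 / (6·61) = 2/3.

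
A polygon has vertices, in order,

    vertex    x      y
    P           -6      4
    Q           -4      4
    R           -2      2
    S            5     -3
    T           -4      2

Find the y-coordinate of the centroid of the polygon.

Apply the shoelace (surveyor's) formula. First the cross-terms c_i = x_i·y_{i+1} − x_{i+1}·y_i:
  -8, 0, -4, -2, -4  ⇒  2A = -18, A = -9.
Then Σ (y_i + y_{i+1})·c_i = -82, so ȳ = -82 / (6·(-9)) = 41/27.

41/27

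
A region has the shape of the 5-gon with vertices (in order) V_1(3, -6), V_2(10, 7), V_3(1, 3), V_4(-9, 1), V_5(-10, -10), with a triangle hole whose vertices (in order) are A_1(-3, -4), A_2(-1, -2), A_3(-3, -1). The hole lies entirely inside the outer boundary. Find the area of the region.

Outer boundary:
Apply Gauss's area formula: 2A = Σ (x_i·y_{i+1} − x_{i+1}·y_i), indices taken mod 5.
Cross-terms: 81, 23, 28, 100, 90  ⇒  Σ = 322
Area = |Σ|/2 = 161.
Hole:
Σ = (2) + (-5) + (9) = 6
Area = |Σ|/2 = 3.
Net area = 161 − 3 = 158.

158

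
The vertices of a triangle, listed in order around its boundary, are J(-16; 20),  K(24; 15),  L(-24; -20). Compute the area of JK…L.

820

J→K: (-16)(15) − (24)(20) = -720
K→L: (24)(-20) − (-24)(15) = -120
L→J: (-24)(20) − (-16)(-20) = -800
Σ = -1640
Area = |Σ|/2 = 820.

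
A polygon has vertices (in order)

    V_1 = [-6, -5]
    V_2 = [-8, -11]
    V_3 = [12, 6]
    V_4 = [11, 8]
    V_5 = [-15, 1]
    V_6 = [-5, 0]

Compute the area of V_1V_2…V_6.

150.5

Apply the surveyor's formula: 2A = Σ (x_i·y_{i+1} − x_{i+1}·y_i), indices taken mod 6.
Σ = (26) + (84) + (30) + (131) + (5) + (25) = 301
Area = |Σ|/2 = 150.5.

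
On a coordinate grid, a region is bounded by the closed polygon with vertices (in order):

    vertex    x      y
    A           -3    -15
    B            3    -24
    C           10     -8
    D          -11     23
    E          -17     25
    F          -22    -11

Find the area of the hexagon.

812.5

Cross-terms: 117, 216, 142, 116, 737, 297  ⇒  Σ = 1625
Area = |Σ|/2 = 812.5.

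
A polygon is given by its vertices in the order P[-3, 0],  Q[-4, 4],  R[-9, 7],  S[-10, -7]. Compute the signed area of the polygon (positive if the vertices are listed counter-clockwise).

54

Apply Gauss's area formula: 2A = Σ (x_i·y_{i+1} − x_{i+1}·y_i), indices taken mod 4.
Σ = (-12) + (8) + (133) + (-21) = 108
Signed area = Σ/2 = 54 (positive ⇒ counter-clockwise traversal).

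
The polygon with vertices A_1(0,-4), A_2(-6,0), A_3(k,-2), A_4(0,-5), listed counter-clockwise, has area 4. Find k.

Write out the shoelace sum; only the two edges meeting at A_3 involve k:
2·Area = [((-6)·(-2) − k·0) + (k·(-5) − 0·(-2))] + -24
       = -5·k + -12 = 8
⇒ k = -4.

-4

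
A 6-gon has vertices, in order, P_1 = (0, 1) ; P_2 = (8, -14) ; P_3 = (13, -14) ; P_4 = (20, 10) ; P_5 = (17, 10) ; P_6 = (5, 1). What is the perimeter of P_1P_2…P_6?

70

|P_1P_2| = √((8)² + (-15)²) = √289 = 17
|P_2P_3| = √((5)² + (0)²) = √25 = 5
|P_3P_4| = √((7)² + (24)²) = √625 = 25
|P_4P_5| = √((-3)² + (0)²) = √9 = 3
|P_5P_6| = √((-12)² + (-9)²) = √225 = 15
|P_6P_1| = √((-5)² + (0)²) = √25 = 5
Perimeter = 17 + 5 + 25 + 3 + 15 + 5 = 70.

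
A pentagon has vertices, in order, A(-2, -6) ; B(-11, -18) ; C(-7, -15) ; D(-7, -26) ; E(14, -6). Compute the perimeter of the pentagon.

76

|AB| = √((-9)² + (-12)²) = √225 = 15
|BC| = √((4)² + (3)²) = √25 = 5
|CD| = √((0)² + (-11)²) = √121 = 11
|DE| = √((21)² + (20)²) = √841 = 29
|EA| = √((-16)² + (0)²) = √256 = 16
Perimeter = 15 + 5 + 11 + 29 + 16 = 76.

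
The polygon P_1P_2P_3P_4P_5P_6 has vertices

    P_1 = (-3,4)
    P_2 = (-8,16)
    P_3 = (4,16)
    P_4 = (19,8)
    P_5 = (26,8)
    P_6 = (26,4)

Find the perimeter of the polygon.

|P_1P_2| = √((-5)² + (12)²) = √169 = 13
|P_2P_3| = √((12)² + (0)²) = √144 = 12
|P_3P_4| = √((15)² + (-8)²) = √289 = 17
|P_4P_5| = √((7)² + (0)²) = √49 = 7
|P_5P_6| = √((0)² + (-4)²) = √16 = 4
|P_6P_1| = √((-29)² + (0)²) = √841 = 29
Perimeter = 13 + 12 + 17 + 7 + 4 + 29 = 82.

82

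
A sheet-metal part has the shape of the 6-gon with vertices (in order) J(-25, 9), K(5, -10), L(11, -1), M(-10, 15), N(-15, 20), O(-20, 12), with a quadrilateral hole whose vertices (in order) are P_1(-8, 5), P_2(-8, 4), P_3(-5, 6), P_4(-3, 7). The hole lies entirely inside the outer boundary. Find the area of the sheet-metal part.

413

Outer boundary:
Apply the surveyor's formula: 2A = Σ (x_i·y_{i+1} − x_{i+1}·y_i), indices taken mod 6.
Σ = (205) + (105) + (155) + (25) + (220) + (120) = 830
Area = |Σ|/2 = 415.
Hole:
P_1→P_2: (-8)(4) − (-8)(5) = 8
P_2→P_3: (-8)(6) − (-5)(4) = -28
P_3→P_4: (-5)(7) − (-3)(6) = -17
P_4→P_1: (-3)(5) − (-8)(7) = 41
Σ = 4
Area = |Σ|/2 = 2.
Net area = 415 − 2 = 413.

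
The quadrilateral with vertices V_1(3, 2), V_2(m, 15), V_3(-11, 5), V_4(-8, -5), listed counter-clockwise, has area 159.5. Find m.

Write out the shoelace sum; only the two edges meeting at V_2 involve m:
2·Area = [(3·15 − m·2) + (m·5 − (-11)·15)] + 94
       = 3·m + 304 = 319
⇒ m = 5.

5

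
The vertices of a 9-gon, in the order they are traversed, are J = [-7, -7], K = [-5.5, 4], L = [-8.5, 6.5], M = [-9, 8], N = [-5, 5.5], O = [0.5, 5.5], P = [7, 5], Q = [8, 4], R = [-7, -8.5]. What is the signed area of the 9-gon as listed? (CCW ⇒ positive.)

Apply Gauss's area formula: 2A = Σ (x_i·y_{i+1} − x_{i+1}·y_i), indices taken mod 9.
J→K: (-7)(4) − (-5.5)(-7) = -66.5
K→L: (-5.5)(6.5) − (-8.5)(4) = -1.75
L→M: (-8.5)(8) − (-9)(6.5) = -9.5
M→N: (-9)(5.5) − (-5)(8) = -9.5
N→O: (-5)(5.5) − (0.5)(5.5) = -30.25
O→P: (0.5)(5) − (7)(5.5) = -36
P→Q: (7)(4) − (8)(5) = -12
Q→R: (8)(-8.5) − (-7)(4) = -40
R→J: (-7)(-7) − (-7)(-8.5) = -10.5
Σ = -216
Signed area = Σ/2 = -108 (negative ⇒ clockwise traversal).

-108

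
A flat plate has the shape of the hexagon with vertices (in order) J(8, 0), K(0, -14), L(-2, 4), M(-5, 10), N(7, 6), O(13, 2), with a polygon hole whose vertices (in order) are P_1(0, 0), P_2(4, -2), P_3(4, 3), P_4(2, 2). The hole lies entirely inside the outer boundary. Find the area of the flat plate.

Outer boundary:
Apply the shoelace formula: 2A = Σ (x_i·y_{i+1} − x_{i+1}·y_i), indices taken mod 6.
Cross-terms: -112, -28, 0, -100, -64, -16  ⇒  Σ = -320
Area = |Σ|/2 = 160.
Hole:
Apply the shoelace (surveyor's) formula: 2A = Σ (x_i·y_{i+1} − x_{i+1}·y_i), indices taken mod 4.
Cross-terms: 0, 20, 2, 0  ⇒  Σ = 22
Area = |Σ|/2 = 11.
Net area = 160 − 11 = 149.

149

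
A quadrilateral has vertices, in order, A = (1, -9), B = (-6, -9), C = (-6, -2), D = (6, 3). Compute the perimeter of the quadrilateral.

|AB| = √((-7)² + (0)²) = √49 = 7
|BC| = √((0)² + (7)²) = √49 = 7
|CD| = √((12)² + (5)²) = √169 = 13
|DA| = √((-5)² + (-12)²) = √169 = 13
Perimeter = 7 + 7 + 13 + 13 = 40.

40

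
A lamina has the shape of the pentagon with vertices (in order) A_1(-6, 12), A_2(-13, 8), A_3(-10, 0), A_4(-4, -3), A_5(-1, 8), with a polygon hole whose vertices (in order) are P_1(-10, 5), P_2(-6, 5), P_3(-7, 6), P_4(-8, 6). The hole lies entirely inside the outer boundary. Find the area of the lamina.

107

Outer boundary:
Apply Gauss's area formula: 2A = Σ (x_i·y_{i+1} − x_{i+1}·y_i), indices taken mod 5.
Σ = (108) + (80) + (30) + (-35) + (36) = 219
Area = |Σ|/2 = 109.5.
Hole:
Cross-terms: -20, -1, 6, 20  ⇒  Σ = 5
Area = |Σ|/2 = 2.5.
Net area = 109.5 − 2.5 = 107.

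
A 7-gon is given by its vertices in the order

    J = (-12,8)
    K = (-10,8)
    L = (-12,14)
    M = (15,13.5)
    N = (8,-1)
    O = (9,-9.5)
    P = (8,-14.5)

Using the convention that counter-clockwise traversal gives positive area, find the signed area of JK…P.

Cross-terms: -16, -44, -372, -123, -67, -54.5, -110  ⇒  Σ = -786.5
Signed area = Σ/2 = -393.25 (negative ⇒ clockwise traversal).

-393.25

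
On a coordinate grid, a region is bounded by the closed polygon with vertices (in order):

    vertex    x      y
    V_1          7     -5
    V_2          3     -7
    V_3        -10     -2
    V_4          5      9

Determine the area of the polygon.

Σ = (-34) + (-76) + (-80) + (-88) = -278
Area = |Σ|/2 = 139.

139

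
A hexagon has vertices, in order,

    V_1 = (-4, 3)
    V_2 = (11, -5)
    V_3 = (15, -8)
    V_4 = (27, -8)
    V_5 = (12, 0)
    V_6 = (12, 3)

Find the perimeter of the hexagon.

|V_1V_2| = √((15)² + (-8)²) = √289 = 17
|V_2V_3| = √((4)² + (-3)²) = √25 = 5
|V_3V_4| = √((12)² + (0)²) = √144 = 12
|V_4V_5| = √((-15)² + (8)²) = √289 = 17
|V_5V_6| = √((0)² + (3)²) = √9 = 3
|V_6V_1| = √((-16)² + (0)²) = √256 = 16
Perimeter = 17 + 5 + 12 + 17 + 3 + 16 = 70.

70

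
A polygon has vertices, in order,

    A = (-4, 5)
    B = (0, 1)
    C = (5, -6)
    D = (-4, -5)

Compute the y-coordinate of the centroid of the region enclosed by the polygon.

Apply Gauss's area formula. First the cross-terms c_i = x_i·y_{i+1} − x_{i+1}·y_i:
  -4, -5, -49, -40  ⇒  2A = -98, A = -49.
Then Σ (y_i + y_{i+1})·c_i = 540, so ȳ = 540 / (6·(-49)) = -90/49.

-90/49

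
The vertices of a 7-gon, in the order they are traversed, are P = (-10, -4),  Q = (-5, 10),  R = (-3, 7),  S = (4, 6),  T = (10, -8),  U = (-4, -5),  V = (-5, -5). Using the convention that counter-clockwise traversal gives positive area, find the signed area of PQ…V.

Apply the surveyor's formula: 2A = Σ (x_i·y_{i+1} − x_{i+1}·y_i), indices taken mod 7.
Σ = (-120) + (-5) + (-46) + (-92) + (-82) + (-5) + (-30) = -380
Signed area = Σ/2 = -190 (negative ⇒ clockwise traversal).

-190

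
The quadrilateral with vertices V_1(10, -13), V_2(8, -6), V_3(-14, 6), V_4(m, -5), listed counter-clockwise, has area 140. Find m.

The doubled signed area Σ (x_i y_{i+1} − x_{i+1} y_i) is linear in m.
With m=0 it equals 128; the coefficient of m is -19 (from the two edges through V_4).
So -19·m + 128 = 2·140 = 280 ⇒ m = -8.

-8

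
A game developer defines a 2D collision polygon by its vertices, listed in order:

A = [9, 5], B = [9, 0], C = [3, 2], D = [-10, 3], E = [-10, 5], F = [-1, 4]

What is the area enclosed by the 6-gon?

47

A→B: (9)(0) − (9)(5) = -45
B→C: (9)(2) − (3)(0) = 18
C→D: (3)(3) − (-10)(2) = 29
D→E: (-10)(5) − (-10)(3) = -20
E→F: (-10)(4) − (-1)(5) = -35
F→A: (-1)(5) − (9)(4) = -41
Σ = -94
Area = |Σ|/2 = 47.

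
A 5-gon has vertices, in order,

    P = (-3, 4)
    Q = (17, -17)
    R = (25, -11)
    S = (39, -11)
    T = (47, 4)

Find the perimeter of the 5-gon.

|PQ| = √((20)² + (-21)²) = √841 = 29
|QR| = √((8)² + (6)²) = √100 = 10
|RS| = √((14)² + (0)²) = √196 = 14
|ST| = √((8)² + (15)²) = √289 = 17
|TP| = √((-50)² + (0)²) = √2500 = 50
Perimeter = 29 + 10 + 14 + 17 + 50 = 120.

120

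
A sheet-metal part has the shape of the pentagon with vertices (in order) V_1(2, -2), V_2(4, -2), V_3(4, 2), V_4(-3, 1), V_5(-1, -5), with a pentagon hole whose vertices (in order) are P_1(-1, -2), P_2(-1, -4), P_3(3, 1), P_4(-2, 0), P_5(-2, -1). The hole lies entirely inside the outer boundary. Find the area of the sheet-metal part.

19

Outer boundary:
Apply the shoelace formula: 2A = Σ (x_i·y_{i+1} − x_{i+1}·y_i), indices taken mod 5.
Σ = (4) + (16) + (10) + (16) + (12) = 58
Area = |Σ|/2 = 29.
Hole:
Apply the shoelace formula: 2A = Σ (x_i·y_{i+1} − x_{i+1}·y_i), indices taken mod 5.
Cross-terms: 2, 11, 2, 2, 3  ⇒  Σ = 20
Area = |Σ|/2 = 10.
Net area = 29 − 10 = 19.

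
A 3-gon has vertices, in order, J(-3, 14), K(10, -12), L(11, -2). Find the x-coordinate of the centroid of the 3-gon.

Apply the surveyor's formula. First the cross-terms c_i = x_i·y_{i+1} − x_{i+1}·y_i:
  -104, 112, 148  ⇒  2A = 156, A = 78.
Then Σ (x_i + x_{i+1})·c_i = 2808, so x̄ = 2808 / (6·78) = 6.

6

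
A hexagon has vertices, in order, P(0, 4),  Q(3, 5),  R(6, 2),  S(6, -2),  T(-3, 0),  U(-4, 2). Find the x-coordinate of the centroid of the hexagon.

Apply the shoelace formula. First the cross-terms c_i = x_i·y_{i+1} − x_{i+1}·y_i:
  -12, -24, -24, -6, -6, -16  ⇒  2A = -88, A = -44.
Then Σ (x_i + x_{i+1})·c_i = -452, so x̄ = -452 / (6·(-44)) = 113/66.

113/66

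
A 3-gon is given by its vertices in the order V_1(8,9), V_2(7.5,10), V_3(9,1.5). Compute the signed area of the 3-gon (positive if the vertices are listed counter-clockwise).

Cross-terms: 12.5, -78.75, 69  ⇒  Σ = 2.75
Signed area = Σ/2 = 1.375 (positive ⇒ counter-clockwise traversal).

1.375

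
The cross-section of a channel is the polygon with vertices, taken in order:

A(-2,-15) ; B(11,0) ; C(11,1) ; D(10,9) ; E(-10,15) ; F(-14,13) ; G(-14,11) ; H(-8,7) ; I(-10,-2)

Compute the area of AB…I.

Σ = (165) + (11) + (89) + (240) + (80) + (28) + (-10) + (86) + (146) = 835
Area = |Σ|/2 = 417.5.

417.5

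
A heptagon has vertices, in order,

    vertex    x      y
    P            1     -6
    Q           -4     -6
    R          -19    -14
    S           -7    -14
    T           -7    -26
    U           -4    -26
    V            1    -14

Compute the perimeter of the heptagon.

70

|PQ| = √((-5)² + (0)²) = √25 = 5
|QR| = √((-15)² + (-8)²) = √289 = 17
|RS| = √((12)² + (0)²) = √144 = 12
|ST| = √((0)² + (-12)²) = √144 = 12
|TU| = √((3)² + (0)²) = √9 = 3
|UV| = √((5)² + (12)²) = √169 = 13
|VP| = √((0)² + (8)²) = √64 = 8
Perimeter = 5 + 17 + 12 + 12 + 3 + 13 + 8 = 70.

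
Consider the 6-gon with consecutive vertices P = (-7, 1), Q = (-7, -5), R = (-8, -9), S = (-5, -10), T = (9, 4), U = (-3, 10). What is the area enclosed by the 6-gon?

Apply Gauss's area formula: 2A = Σ (x_i·y_{i+1} − x_{i+1}·y_i), indices taken mod 6.
Cross-terms: 42, 23, 35, 70, 102, 67  ⇒  Σ = 339
Area = |Σ|/2 = 169.5.

169.5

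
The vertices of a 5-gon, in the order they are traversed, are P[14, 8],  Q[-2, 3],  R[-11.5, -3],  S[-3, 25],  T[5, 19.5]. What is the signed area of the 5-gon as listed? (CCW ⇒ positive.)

Apply the surveyor's formula: 2A = Σ (x_i·y_{i+1} − x_{i+1}·y_i), indices taken mod 5.
P→Q: (14)(3) − (-2)(8) = 58
Q→R: (-2)(-3) − (-11.5)(3) = 40.5
R→S: (-11.5)(25) − (-3)(-3) = -296.5
S→T: (-3)(19.5) − (5)(25) = -183.5
T→P: (5)(8) − (14)(19.5) = -233
Σ = -614.5
Signed area = Σ/2 = -307.25 (negative ⇒ clockwise traversal).

-307.25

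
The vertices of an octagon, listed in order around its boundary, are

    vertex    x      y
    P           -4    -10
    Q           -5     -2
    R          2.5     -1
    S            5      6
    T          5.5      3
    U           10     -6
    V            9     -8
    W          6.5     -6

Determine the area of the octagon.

105

P→Q: (-4)(-2) − (-5)(-10) = -42
Q→R: (-5)(-1) − (2.5)(-2) = 10
R→S: (2.5)(6) − (5)(-1) = 20
S→T: (5)(3) − (5.5)(6) = -18
T→U: (5.5)(-6) − (10)(3) = -63
U→V: (10)(-8) − (9)(-6) = -26
V→W: (9)(-6) − (6.5)(-8) = -2
W→P: (6.5)(-10) − (-4)(-6) = -89
Σ = -210
Area = |Σ|/2 = 105.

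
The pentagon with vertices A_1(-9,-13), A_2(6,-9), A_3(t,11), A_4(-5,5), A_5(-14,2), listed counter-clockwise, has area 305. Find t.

Write out the shoelace sum; only the two edges meeting at A_3 involve t:
2·Area = [(6·11 − t·(-9)) + (t·5 − (-5)·11)] + 419
       = 14·t + 540 = 610
⇒ t = 5.

5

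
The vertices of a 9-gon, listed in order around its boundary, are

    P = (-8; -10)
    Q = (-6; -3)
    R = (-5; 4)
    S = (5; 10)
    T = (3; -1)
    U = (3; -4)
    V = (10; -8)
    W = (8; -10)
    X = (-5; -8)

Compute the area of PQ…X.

168.5

Apply the surveyor's formula: 2A = Σ (x_i·y_{i+1} − x_{i+1}·y_i), indices taken mod 9.
Σ = (-36) + (-39) + (-70) + (-35) + (-9) + (16) + (-36) + (-114) + (-14) = -337
Area = |Σ|/2 = 168.5.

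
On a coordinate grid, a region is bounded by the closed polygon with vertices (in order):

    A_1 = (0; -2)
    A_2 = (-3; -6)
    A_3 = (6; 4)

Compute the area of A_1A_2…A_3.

3

Apply the shoelace formula: 2A = Σ (x_i·y_{i+1} − x_{i+1}·y_i), indices taken mod 3.
Σ = (-6) + (24) + (-12) = 6
Area = |Σ|/2 = 3.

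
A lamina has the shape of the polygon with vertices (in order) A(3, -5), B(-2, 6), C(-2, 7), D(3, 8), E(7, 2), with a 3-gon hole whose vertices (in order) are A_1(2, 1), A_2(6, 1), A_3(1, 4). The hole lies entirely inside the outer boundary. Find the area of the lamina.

55

Outer boundary:
Σ = (8) + (-2) + (-37) + (-50) + (-41) = -122
Area = |Σ|/2 = 61.
Hole:
Cross-terms: -4, 23, -7  ⇒  Σ = 12
Area = |Σ|/2 = 6.
Net area = 61 − 6 = 55.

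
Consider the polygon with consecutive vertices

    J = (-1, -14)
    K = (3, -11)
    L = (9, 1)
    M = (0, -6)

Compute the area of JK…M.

Cross-terms: 53, 102, -54, -6  ⇒  Σ = 95
Area = |Σ|/2 = 47.5.

47.5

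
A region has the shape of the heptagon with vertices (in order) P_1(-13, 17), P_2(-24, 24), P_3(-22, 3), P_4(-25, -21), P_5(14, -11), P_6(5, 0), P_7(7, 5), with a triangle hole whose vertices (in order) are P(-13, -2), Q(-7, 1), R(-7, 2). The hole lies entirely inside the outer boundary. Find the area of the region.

Outer boundary:
Apply the surveyor's formula: 2A = Σ (x_i·y_{i+1} − x_{i+1}·y_i), indices taken mod 7.
Σ = (96) + (456) + (537) + (569) + (55) + (25) + (184) = 1922
Area = |Σ|/2 = 961.
Hole:
Σ = (-27) + (-7) + (40) = 6
Area = |Σ|/2 = 3.
Net area = 961 − 3 = 958.

958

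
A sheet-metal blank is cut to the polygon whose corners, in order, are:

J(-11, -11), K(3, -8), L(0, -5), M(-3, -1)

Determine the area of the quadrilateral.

Apply the shoelace formula: 2A = Σ (x_i·y_{i+1} − x_{i+1}·y_i), indices taken mod 4.
Σ = (121) + (-15) + (-15) + (22) = 113
Area = |Σ|/2 = 56.5.

56.5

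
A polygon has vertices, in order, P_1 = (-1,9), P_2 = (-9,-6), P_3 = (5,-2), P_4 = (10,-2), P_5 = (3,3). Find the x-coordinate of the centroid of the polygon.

-128/211

Apply the shoelace (surveyor's) formula. First the cross-terms c_i = x_i·y_{i+1} − x_{i+1}·y_i:
  87, 48, 10, 36, 30  ⇒  2A = 211, A = 105.5.
Then Σ (x_i + x_{i+1})·c_i = -384, so x̄ = -384 / (6·105.5) = -128/211.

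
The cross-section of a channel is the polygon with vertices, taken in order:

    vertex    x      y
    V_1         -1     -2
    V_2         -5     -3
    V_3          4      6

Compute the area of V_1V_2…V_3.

13.5

Apply the shoelace (surveyor's) formula: 2A = Σ (x_i·y_{i+1} − x_{i+1}·y_i), indices taken mod 3.
V_1→V_2: (-1)(-3) − (-5)(-2) = -7
V_2→V_3: (-5)(6) − (4)(-3) = -18
V_3→V_1: (4)(-2) − (-1)(6) = -2
Σ = -27
Area = |Σ|/2 = 13.5.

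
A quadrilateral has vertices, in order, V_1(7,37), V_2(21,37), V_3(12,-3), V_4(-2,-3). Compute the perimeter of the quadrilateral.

|V_1V_2| = √((14)² + (0)²) = √196 = 14
|V_2V_3| = √((-9)² + (-40)²) = √1681 = 41
|V_3V_4| = √((-14)² + (0)²) = √196 = 14
|V_4V_1| = √((9)² + (40)²) = √1681 = 41
Perimeter = 14 + 41 + 14 + 41 = 110.

110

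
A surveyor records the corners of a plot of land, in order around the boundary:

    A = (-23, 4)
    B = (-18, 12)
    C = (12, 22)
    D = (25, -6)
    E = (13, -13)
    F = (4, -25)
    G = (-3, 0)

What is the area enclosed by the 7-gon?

Apply the shoelace (surveyor's) formula: 2A = Σ (x_i·y_{i+1} − x_{i+1}·y_i), indices taken mod 7.
Σ = (-204) + (-540) + (-622) + (-247) + (-273) + (-75) + (-12) = -1973
Area = |Σ|/2 = 986.5.

986.5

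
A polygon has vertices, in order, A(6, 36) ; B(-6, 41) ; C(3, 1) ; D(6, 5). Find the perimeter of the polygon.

|AB| = √((-12)² + (5)²) = √169 = 13
|BC| = √((9)² + (-40)²) = √1681 = 41
|CD| = √((3)² + (4)²) = √25 = 5
|DA| = √((0)² + (31)²) = √961 = 31
Perimeter = 13 + 41 + 5 + 31 = 90.

90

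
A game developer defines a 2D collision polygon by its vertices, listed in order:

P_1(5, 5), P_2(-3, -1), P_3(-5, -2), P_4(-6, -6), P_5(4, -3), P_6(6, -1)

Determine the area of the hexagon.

60

Apply the shoelace (surveyor's) formula: 2A = Σ (x_i·y_{i+1} − x_{i+1}·y_i), indices taken mod 6.
Σ = (10) + (1) + (18) + (42) + (14) + (35) = 120
Area = |Σ|/2 = 60.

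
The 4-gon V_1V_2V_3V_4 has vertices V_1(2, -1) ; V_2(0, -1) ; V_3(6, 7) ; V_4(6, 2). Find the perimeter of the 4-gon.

|V_1V_2| = √((-2)² + (0)²) = √4 = 2
|V_2V_3| = √((6)² + (8)²) = √100 = 10
|V_3V_4| = √((0)² + (-5)²) = √25 = 5
|V_4V_1| = √((-4)² + (-3)²) = √25 = 5
Perimeter = 2 + 10 + 5 + 5 = 22.

22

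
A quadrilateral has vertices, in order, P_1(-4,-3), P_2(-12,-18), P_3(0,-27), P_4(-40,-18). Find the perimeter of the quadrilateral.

|P_1P_2| = √((-8)² + (-15)²) = √289 = 17
|P_2P_3| = √((12)² + (-9)²) = √225 = 15
|P_3P_4| = √((-40)² + (9)²) = √1681 = 41
|P_4P_1| = √((36)² + (15)²) = √1521 = 39
Perimeter = 17 + 15 + 41 + 39 = 112.

112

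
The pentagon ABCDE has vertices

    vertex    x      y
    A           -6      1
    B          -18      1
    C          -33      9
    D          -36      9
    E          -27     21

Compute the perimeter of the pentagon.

76

|AB| = √((-12)² + (0)²) = √144 = 12
|BC| = √((-15)² + (8)²) = √289 = 17
|CD| = √((-3)² + (0)²) = √9 = 3
|DE| = √((9)² + (12)²) = √225 = 15
|EA| = √((21)² + (-20)²) = √841 = 29
Perimeter = 12 + 17 + 3 + 15 + 29 = 76.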